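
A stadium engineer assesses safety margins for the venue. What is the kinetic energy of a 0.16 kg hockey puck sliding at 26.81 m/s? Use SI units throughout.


KE = 0.5 * m * v^2
KE = 0.5 * 0.16 * 26.81^2
KE = 0.5 * 0.16 * 718.7761 = 57.5021 J

57.5021 J


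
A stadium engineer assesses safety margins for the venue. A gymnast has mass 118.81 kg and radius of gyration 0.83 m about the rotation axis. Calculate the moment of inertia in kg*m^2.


I = m * k^2
I = 118.81 * 0.83^2
I = 118.81 * 0.6889 = 81.8482 kg*m^2

81.8482 kg*m^2


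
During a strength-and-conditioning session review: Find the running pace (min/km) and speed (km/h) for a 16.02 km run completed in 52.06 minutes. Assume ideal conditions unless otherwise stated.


Pace = time / distance = 52.06 min / 16.02 km = 3.2497 min/km
Speed = distance / time_in_hours = 16.02 / 0.8677 hr
Speed = 18.4633 km/h

3.2497 min/km, 18.4633 km/h


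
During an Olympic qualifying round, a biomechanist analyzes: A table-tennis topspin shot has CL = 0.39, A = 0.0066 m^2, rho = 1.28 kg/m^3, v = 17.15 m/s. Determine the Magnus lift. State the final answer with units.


FM = 0.5 * CL * rho * A * v^2
FM = 0.5 * 0.39 * 1.28 * 0.0066 * 17.15^2
v^2 = 294.1225
FM = 0.5 * 0.39 * 1.28 * 0.0066 * 294.1225 = 0.4845 N

0.4845 N


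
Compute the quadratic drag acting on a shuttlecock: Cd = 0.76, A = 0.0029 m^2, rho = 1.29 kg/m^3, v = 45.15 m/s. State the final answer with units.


Fd = 0.5 * Cd * rho * A * v^2
Fd = 0.5 * 0.76 * 1.29 * 0.0029 * 45.15^2
v^2 = 2038.5225
Fd = 0.5 * 0.76 * 1.29 * 0.0029 * 2038.5225 = 2.8979 N

2.8979 N


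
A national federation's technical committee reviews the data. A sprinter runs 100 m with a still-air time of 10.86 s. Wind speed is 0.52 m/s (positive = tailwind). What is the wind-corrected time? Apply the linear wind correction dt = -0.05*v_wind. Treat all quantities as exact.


dt = -0.05 * v_wind = -0.05 * 0.52 = -0.026 s
t_corrected = t_still + dt = 10.86 + (-0.026)
t_corrected = 10.834 s

10.834 s


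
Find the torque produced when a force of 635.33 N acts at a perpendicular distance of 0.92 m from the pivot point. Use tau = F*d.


tau = F * d
tau = 635.33 * 0.92
tau = 584.5036 N*m

584.5036 N*m


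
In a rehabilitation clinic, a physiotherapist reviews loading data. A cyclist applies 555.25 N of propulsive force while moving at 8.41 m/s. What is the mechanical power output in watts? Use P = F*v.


P = F * v
P = 555.25 * 8.41
P = 4669.6525 W

4669.6525 W


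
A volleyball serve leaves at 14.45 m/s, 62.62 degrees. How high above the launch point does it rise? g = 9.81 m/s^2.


H = (v*sin(theta))^2 / (2*g)
vy = v*sin(theta) = 14.45 * sin(62.62 deg) = 12.8313 m/s
H = vy^2 / (2*g) = 164.641 / (2*9.81)
H = 164.641 / 19.62 = 8.3915 m

8.3915 m


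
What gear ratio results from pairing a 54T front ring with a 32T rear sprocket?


GR = front_teeth / rear_teeth
GR = 54 / 32
GR = 1.6875

1.6875


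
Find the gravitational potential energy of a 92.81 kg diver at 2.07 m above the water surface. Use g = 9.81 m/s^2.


PE = m * g * h
PE = 92.81 * 9.81 * 2.07
PE = 910.4661 * 2.07 = 1884.6648 J

1884.6648 J


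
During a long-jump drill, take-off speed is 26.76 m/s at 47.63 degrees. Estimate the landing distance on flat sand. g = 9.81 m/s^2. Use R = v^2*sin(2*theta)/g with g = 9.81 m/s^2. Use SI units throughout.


R = v^2 * sin(2*theta) / g
Convert angle to radians: theta = 47.63 deg = 0.8313 rad
sin(2*theta) = sin(1.6626) = 0.9958
R = 26.76^2 * 0.9958 / 9.81
R = 716.0976 * 0.9958 / 9.81 = 72.6893 m

72.6893 m


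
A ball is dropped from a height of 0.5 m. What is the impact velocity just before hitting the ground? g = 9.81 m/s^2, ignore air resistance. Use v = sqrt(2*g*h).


v = sqrt(2 * g * h)
v = sqrt(2 * 9.81 * 0.5)
v = sqrt(9.81) = 3.1321 m/s

3.1321 m/s


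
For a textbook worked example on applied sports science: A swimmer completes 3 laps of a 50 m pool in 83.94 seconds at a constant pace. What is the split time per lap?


Split time = total_time / n_laps = 83.94 / 3
Split time = 27.98 s per lap

27.98 s


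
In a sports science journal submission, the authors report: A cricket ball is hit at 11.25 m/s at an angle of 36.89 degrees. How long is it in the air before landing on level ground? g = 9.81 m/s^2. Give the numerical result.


T = 2*v*sin(theta)/g
sin(theta) = sin(36.89 deg) = 0.6003
T = 2*11.25*0.6003 / 9.81
T = 13.5063 / 9.81 = 1.3768 s

1.3768 s


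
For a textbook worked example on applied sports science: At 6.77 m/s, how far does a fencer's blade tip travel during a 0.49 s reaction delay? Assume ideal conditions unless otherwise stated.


d = v * t
d = 6.77 * 0.49
d = 3.3173 m

3.3173 m


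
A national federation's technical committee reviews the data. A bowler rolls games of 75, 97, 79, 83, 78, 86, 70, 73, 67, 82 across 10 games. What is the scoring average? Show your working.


Average = sum / n
Sum = 790
Average = 790 / 10 = 79

79


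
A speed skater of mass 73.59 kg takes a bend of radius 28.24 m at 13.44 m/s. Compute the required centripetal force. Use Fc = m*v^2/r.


Fc = m * v^2 / r
v^2 = 13.44^2 = 180.6336
Fc = 73.59 * 180.6336 / 28.24
Fc = 13292.8266 / 28.24 = 470.7092 N

470.7092 N


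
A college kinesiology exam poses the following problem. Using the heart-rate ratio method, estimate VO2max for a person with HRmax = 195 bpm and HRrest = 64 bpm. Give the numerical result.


VO2max = 15.3 * HRmax / HRrest
VO2max = 15.3 * 195 / 64
VO2max = 2983.5 / 64 = 46.6172 mL/kg/min

46.6172 mL/kg/min


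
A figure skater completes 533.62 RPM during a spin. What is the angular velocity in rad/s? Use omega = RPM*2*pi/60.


omega = RPM * 2 * pi / 60
omega = 533.62 * 2 * 3.14159 / 60
omega = 3352.8333 / 60 = 55.8806 rad/s

55.8806 rad/s


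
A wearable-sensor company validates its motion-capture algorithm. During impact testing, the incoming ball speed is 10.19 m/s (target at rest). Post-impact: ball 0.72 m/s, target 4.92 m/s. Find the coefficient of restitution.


e = (v2_after - v1_after) / (v1_before - v2_before)
Numerator = 4.92 - 0.72 = 4.2
Denominator = 10.19 - 0 = 10.19
e = 4.2 / 10.19 = 0.4122

0.4122


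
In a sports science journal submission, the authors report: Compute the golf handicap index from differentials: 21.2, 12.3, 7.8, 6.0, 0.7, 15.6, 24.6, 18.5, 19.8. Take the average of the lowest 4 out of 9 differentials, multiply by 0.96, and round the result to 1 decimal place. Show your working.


All differentials: 21.2, 12.3, 7.8, 6.0, 0.7, 15.6, 24.6, 18.5, 19.8
Sorted: 0.7, 6.0, 7.8, 12.3, 15.6, 18.5, 19.8, 21.2, 24.6
Best 4: 0.7, 6.0, 7.8, 12.3
Average of best = 26.8 / 4 = 6.7
Raw index = 6.7 * 0.96 = 6.432
Handicap index = round(6.432, 1) = 6.4

6.4


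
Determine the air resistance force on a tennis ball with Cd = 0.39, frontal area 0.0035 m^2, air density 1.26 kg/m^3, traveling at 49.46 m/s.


Fd = 0.5 * Cd * rho * A * v^2
Fd = 0.5 * 0.39 * 1.26 * 0.0035 * 49.46^2
v^2 = 2446.2916
Fd = 0.5 * 0.39 * 1.26 * 0.0035 * 2446.2916 = 2.1037 N

2.1037 N


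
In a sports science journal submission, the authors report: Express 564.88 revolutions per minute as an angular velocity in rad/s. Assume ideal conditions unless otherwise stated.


omega = RPM * 2 * pi / 60
omega = 564.88 * 2 * 3.14159 / 60
omega = 3549.2457 / 60 = 59.1541 rad/s

59.1541 rad/s


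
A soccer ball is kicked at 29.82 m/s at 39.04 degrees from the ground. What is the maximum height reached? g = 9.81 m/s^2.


H = (v*sin(theta))^2 / (2*g)
vy = v*sin(theta) = 29.82 * sin(39.04 deg) = 18.7825 m/s
H = vy^2 / (2*g) = 352.7826 / (2*9.81)
H = 352.7826 / 19.62 = 17.9808 m

17.9808 m


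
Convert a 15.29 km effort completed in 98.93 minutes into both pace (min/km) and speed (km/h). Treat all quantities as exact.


Pace = time / distance = 98.93 min / 15.29 km = 6.4702 min/km
Speed = distance / time_in_hours = 15.29 / 1.6488 hr
Speed = 9.2732 km/h

6.4702 min/km, 9.2732 km/h


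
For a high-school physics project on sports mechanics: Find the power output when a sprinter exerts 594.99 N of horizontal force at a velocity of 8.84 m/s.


P = F * v
P = 594.99 * 8.84
P = 5259.7116 W

5259.7116 W


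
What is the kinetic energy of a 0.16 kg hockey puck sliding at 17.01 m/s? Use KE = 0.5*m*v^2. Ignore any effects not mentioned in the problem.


KE = 0.5 * m * v^2
KE = 0.5 * 0.16 * 17.01^2
KE = 0.5 * 0.16 * 289.3401 = 23.1472 J

23.1472 J


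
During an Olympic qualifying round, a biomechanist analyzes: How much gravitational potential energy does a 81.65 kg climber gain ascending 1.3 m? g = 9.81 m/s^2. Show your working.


PE = m * g * h
PE = 81.65 * 9.81 * 1.3
PE = 800.9865 * 1.3 = 1041.2825 J

1041.2825 J


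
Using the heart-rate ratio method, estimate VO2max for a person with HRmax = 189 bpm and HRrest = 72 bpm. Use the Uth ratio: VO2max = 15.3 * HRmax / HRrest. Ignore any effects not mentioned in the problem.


VO2max = 15.3 * HRmax / HRrest
VO2max = 15.3 * 189 / 72
VO2max = 2891.7 / 72 = 40.1625 mL/kg/min

40.1625 mL/kg/min


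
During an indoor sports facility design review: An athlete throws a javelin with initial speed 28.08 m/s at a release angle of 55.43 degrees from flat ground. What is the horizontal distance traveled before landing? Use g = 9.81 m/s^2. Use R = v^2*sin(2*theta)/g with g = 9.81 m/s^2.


R = v^2 * sin(2*theta) / g
Convert angle to radians: theta = 55.43 deg = 0.9674 rad
sin(2*theta) = sin(1.9349) = 0.9345
R = 28.08^2 * 0.9345 / 9.81
R = 788.4864 * 0.9345 / 9.81 = 75.1074 m

75.1074 m


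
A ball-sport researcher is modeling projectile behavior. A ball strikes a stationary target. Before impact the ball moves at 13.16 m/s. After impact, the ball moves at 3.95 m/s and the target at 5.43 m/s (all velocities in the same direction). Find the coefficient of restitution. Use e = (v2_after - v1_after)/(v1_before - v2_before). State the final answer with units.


e = (v2_after - v1_after) / (v1_before - v2_before)
Numerator = 5.43 - 3.95 = 1.48
Denominator = 13.16 - 0 = 13.16
e = 1.48 / 13.16 = 0.1125

0.1125


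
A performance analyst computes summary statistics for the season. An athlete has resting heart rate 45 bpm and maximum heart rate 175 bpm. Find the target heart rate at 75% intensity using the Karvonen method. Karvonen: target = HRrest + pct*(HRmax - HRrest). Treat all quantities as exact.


Target = HRrest + pct*(HRmax - HRrest)
Heart rate reserve = HRmax - HRrest = 175 - 45 = 130 bpm
Fraction = 75% = 0.75
Target = 45 + 0.75 * 130
Target = 45 + 97.5 = 142.5 bpm

142.5 bpm


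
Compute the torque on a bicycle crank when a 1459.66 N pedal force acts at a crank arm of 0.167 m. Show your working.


tau = F * d
tau = 1459.66 * 0.167
tau = 243.7632 N*m

243.7632 N*m


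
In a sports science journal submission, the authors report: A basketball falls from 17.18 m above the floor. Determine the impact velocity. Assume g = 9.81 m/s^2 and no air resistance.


v = sqrt(2 * g * h)
v = sqrt(2 * 9.81 * 17.18)
v = sqrt(337.0716) = 18.3595 m/s

18.3595 m/s


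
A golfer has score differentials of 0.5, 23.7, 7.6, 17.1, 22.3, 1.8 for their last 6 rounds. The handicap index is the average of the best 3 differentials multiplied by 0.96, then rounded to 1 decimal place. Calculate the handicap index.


All differentials: 0.5, 23.7, 7.6, 17.1, 22.3, 1.8
Sorted: 0.5, 1.8, 7.6, 17.1, 22.3, 23.7
Best 3: 0.5, 1.8, 7.6
Average of best = 9.9 / 3 = 3.3
Raw index = 3.3 * 0.96 = 3.168
Handicap index = round(3.168, 1) = 3.2

3.2


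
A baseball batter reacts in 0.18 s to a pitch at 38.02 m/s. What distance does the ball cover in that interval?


d = v * t
d = 38.02 * 0.18
d = 6.8436 m

6.8436 m


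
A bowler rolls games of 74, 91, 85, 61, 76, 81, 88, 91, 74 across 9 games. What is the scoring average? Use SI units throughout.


Average = sum / n
Sum = 721
Average = 721 / 9 = 80.1111

80.1111


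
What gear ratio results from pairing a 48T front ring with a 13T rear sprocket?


GR = front_teeth / rear_teeth
GR = 48 / 13
GR = 3.6923

3.6923


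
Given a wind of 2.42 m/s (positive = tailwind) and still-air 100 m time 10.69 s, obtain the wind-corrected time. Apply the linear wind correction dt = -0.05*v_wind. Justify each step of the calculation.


dt = -0.05 * v_wind = -0.05 * 2.42 = -0.121 s
t_corrected = t_still + dt = 10.69 + (-0.121)
t_corrected = 10.569 s

10.569 s


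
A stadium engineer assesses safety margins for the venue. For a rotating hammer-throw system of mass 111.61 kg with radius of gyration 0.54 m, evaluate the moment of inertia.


I = m * k^2
I = 111.61 * 0.54^2
I = 111.61 * 0.2916 = 32.5455 kg*m^2

32.5455 kg*m^2


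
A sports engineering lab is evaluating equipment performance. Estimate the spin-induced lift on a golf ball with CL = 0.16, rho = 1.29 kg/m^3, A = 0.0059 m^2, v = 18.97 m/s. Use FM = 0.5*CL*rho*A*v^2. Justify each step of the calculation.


FM = 0.5 * CL * rho * A * v^2
FM = 0.5 * 0.16 * 1.29 * 0.0059 * 18.97^2
v^2 = 359.8609
FM = 0.5 * 0.16 * 1.29 * 0.0059 * 359.8609 = 0.2191 N

0.2191 N


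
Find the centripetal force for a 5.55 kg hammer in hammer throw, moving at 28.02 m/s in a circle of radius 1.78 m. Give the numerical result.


Fc = m * v^2 / r
v^2 = 28.02^2 = 785.1204
Fc = 5.55 * 785.1204 / 1.78
Fc = 4357.4182 / 1.78 = 2447.9878 N

2447.9878 N


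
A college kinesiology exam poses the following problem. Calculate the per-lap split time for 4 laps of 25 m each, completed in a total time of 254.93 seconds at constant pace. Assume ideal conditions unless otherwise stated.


Split time = total_time / n_laps = 254.93 / 4
Split time = 63.7325 s per lap

63.7325 s


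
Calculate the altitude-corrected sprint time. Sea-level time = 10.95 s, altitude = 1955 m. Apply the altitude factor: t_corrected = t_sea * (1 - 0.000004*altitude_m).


Correction factor = 1 - 0.000004 * 1955 = 0.99218
t_corrected = t_sea * factor = 10.95 * 0.99218
t_corrected = 10.8644 s

10.8644 s


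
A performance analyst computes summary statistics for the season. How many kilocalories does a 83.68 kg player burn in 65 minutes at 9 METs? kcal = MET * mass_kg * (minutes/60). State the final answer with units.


kcal = MET * mass * time_hr
Convert time: 65 min = 1.0833 hr
kcal = 9 * 83.68 * 1.0833
kcal = 815.88 kcal

815.88 kcal


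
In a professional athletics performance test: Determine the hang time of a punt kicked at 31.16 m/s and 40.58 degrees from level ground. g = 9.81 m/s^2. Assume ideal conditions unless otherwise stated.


T = 2*v*sin(theta)/g
sin(theta) = sin(40.58 deg) = 0.6505
T = 2*31.16*0.6505 / 9.81
T = 40.5397 / 9.81 = 4.1325 s

4.1325 s


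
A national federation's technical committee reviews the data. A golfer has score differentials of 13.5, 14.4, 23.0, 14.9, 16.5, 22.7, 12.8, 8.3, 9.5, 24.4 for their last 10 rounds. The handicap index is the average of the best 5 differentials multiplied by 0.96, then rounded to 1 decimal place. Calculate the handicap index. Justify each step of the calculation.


All differentials: 13.5, 14.4, 23.0, 14.9, 16.5, 22.7, 12.8, 8.3, 9.5, 24.4
Sorted: 8.3, 9.5, 12.8, 13.5, 14.4, 14.9, 16.5, 22.7, 23.0, 24.4
Best 5: 8.3, 9.5, 12.8, 13.5, 14.4
Average of best = 58.5 / 5 = 11.7
Raw index = 11.7 * 0.96 = 11.232
Handicap index = round(11.232, 1) = 11.2

11.2


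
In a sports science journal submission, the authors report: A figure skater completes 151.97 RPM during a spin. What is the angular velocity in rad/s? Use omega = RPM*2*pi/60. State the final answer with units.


omega = RPM * 2 * pi / 60
omega = 151.97 * 2 * 3.14159 / 60
omega = 954.8557 / 60 = 15.9143 rad/s

15.9143 rad/s


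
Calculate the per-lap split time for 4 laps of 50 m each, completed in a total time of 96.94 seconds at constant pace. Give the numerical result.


Split time = total_time / n_laps = 96.94 / 4
Split time = 24.235 s per lap

24.235 s


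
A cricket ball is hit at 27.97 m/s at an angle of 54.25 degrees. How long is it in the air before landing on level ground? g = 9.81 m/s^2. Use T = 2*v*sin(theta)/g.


T = 2*v*sin(theta)/g
sin(theta) = sin(54.25 deg) = 0.8116
T = 2*27.97*0.8116 / 9.81
T = 45.3994 / 9.81 = 4.6279 s

4.6279 s


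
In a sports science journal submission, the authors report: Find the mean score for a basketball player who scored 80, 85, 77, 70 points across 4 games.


Average = sum / n
Sum = 312
Average = 312 / 4 = 78

78


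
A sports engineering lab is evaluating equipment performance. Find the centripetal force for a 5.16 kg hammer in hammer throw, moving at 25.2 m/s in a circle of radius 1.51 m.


Fc = m * v^2 / r
v^2 = 25.2^2 = 635.04
Fc = 5.16 * 635.04 / 1.51
Fc = 3276.8064 / 1.51 = 2170.0705 N

2170.0705 N


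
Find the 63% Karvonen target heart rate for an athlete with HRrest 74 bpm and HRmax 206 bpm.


Target = HRrest + pct*(HRmax - HRrest)
Heart rate reserve = HRmax - HRrest = 206 - 74 = 132 bpm
Fraction = 63% = 0.63
Target = 74 + 0.63 * 132
Target = 74 + 83.16 = 157.16 bpm

157.16 bpm


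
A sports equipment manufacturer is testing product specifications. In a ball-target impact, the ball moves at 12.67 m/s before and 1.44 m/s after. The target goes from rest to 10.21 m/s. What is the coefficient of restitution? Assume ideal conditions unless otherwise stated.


e = (v2_after - v1_after) / (v1_before - v2_before)
Numerator = 10.21 - 1.44 = 8.77
Denominator = 12.67 - 0 = 12.67
e = 8.77 / 12.67 = 0.6922

0.6922


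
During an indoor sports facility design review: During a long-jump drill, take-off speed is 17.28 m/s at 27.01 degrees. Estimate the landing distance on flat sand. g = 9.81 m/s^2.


R = v^2 * sin(2*theta) / g
Convert angle to radians: theta = 27.01 deg = 0.4714 rad
sin(2*theta) = sin(0.9428) = 0.8092
R = 17.28^2 * 0.8092 / 9.81
R = 298.5984 * 0.8092 / 9.81 = 24.6312 m

24.6312 m


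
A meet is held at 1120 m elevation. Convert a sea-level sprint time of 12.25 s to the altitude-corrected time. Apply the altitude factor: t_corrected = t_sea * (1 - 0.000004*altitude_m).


Correction factor = 1 - 0.000004 * 1120 = 0.99552
t_corrected = t_sea * factor = 12.25 * 0.99552
t_corrected = 12.1951 s

12.1951 s


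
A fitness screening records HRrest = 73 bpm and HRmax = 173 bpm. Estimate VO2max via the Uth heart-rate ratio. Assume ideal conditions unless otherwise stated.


VO2max = 15.3 * HRmax / HRrest
VO2max = 15.3 * 173 / 73
VO2max = 2646.9 / 73 = 36.2589 mL/kg/min

36.2589 mL/kg/min


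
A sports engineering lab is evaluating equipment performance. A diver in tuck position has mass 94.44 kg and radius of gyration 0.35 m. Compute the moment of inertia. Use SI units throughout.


I = m * k^2
I = 94.44 * 0.35^2
I = 94.44 * 0.1225 = 11.5689 kg*m^2

11.5689 kg*m^2


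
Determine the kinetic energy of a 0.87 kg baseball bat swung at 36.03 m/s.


KE = 0.5 * m * v^2
KE = 0.5 * 0.87 * 36.03^2
KE = 0.5 * 0.87 * 1298.1609 = 564.7 J

564.7 J


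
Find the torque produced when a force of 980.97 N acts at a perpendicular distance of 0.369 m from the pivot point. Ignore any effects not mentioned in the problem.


tau = F * d
tau = 980.97 * 0.369
tau = 361.9779 N*m

361.9779 N*m


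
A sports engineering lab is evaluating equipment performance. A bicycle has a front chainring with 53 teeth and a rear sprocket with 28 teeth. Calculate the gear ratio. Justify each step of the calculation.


GR = front_teeth / rear_teeth
GR = 53 / 28
GR = 1.8929

1.8929


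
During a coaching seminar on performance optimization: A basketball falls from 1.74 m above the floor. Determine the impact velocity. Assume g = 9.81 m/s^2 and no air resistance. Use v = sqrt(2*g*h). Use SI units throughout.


v = sqrt(2 * g * h)
v = sqrt(2 * 9.81 * 1.74)
v = sqrt(34.1388) = 5.8428 m/s

5.8428 m/s


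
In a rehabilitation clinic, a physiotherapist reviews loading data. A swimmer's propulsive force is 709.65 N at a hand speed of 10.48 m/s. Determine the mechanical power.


P = F * v
P = 709.65 * 10.48
P = 7437.132 W

7437.132 W


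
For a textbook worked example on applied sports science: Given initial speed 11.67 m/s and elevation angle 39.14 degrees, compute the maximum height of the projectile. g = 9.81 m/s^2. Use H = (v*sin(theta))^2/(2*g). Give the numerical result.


H = (v*sin(theta))^2 / (2*g)
vy = v*sin(theta) = 11.67 * sin(39.14 deg) = 7.3663 m/s
H = vy^2 / (2*g) = 54.2625 / (2*9.81)
H = 54.2625 / 19.62 = 2.7657 m

2.7657 m


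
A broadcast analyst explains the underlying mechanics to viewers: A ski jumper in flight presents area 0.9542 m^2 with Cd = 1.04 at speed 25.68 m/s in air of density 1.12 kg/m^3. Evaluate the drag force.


Fd = 0.5 * Cd * rho * A * v^2
Fd = 0.5 * 1.04 * 1.12 * 0.9542 * 25.68^2
v^2 = 659.4624
Fd = 0.5 * 1.04 * 1.12 * 0.9542 * 659.4624 = 366.4805 N

366.4805 N


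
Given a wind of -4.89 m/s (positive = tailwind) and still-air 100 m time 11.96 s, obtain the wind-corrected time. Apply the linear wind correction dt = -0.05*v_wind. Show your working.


dt = -0.05 * v_wind = -0.05 * -4.89 = 0.2445 s
t_corrected = t_still + dt = 11.96 + (0.2445)
t_corrected = 12.2045 s

12.2045 s


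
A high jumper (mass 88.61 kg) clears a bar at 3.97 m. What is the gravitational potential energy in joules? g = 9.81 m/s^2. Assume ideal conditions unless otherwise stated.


PE = m * g * h
PE = 88.61 * 9.81 * 3.97
PE = 869.2641 * 3.97 = 3450.9785 J

3450.9785 J


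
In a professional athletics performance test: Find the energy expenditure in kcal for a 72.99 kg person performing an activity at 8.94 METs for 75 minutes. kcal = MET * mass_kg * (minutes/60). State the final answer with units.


kcal = MET * mass * time_hr
Convert time: 75 min = 1.25 hr
kcal = 8.94 * 72.99 * 1.25
kcal = 815.6632 kcal

815.6632 kcal


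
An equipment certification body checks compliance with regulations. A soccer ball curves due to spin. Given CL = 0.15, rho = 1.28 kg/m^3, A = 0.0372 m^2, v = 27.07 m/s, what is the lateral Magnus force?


FM = 0.5 * CL * rho * A * v^2
FM = 0.5 * 0.15 * 1.28 * 0.0372 * 27.07^2
v^2 = 732.7849
FM = 0.5 * 0.15 * 1.28 * 0.0372 * 732.7849 = 2.6169 N

2.6169 N


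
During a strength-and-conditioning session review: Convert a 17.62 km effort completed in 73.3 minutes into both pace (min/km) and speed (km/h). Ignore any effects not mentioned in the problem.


Pace = time / distance = 73.3 min / 17.62 km = 4.16 min/km
Speed = distance / time_in_hours = 17.62 / 1.2217 hr
Speed = 14.4229 km/h

4.16 min/km, 14.4229 km/h


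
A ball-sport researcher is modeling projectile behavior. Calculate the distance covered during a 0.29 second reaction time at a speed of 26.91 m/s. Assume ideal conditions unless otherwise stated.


d = v * t
d = 26.91 * 0.29
d = 7.8039 m

7.8039 m


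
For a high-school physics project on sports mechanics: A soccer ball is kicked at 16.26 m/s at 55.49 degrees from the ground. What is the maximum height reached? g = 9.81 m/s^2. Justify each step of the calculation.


H = (v*sin(theta))^2 / (2*g)
vy = v*sin(theta) = 16.26 * sin(55.49 deg) = 13.3987 m/s
H = vy^2 / (2*g) = 179.5247 / (2*9.81)
H = 179.5247 / 19.62 = 9.1501 m

9.1501 m


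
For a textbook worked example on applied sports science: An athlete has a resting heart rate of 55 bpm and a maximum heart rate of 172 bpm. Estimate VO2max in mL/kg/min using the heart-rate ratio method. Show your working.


VO2max = 15.3 * HRmax / HRrest
VO2max = 15.3 * 172 / 55
VO2max = 2631.6 / 55 = 47.8473 mL/kg/min

47.8473 mL/kg/min


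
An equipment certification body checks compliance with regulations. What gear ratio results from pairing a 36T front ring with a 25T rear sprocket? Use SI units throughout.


GR = front_teeth / rear_teeth
GR = 36 / 25
GR = 1.44

1.44


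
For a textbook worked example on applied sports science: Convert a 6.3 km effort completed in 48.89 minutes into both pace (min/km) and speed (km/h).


Pace = time / distance = 48.89 min / 6.3 km = 7.7603 min/km
Speed = distance / time_in_hours = 6.3 / 0.8148 hr
Speed = 7.7316 km/h

7.7603 min/km, 7.7316 km/h


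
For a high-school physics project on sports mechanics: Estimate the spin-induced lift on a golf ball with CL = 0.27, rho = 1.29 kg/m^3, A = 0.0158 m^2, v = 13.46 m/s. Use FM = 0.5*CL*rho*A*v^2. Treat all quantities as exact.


FM = 0.5 * CL * rho * A * v^2
FM = 0.5 * 0.27 * 1.29 * 0.0158 * 13.46^2
v^2 = 181.1716
FM = 0.5 * 0.27 * 1.29 * 0.0158 * 181.1716 = 0.4985 N

0.4985 N


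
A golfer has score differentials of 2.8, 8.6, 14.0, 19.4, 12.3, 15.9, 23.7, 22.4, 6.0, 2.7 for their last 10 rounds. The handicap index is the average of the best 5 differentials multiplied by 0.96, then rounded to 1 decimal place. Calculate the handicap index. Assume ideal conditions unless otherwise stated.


All differentials: 2.8, 8.6, 14.0, 19.4, 12.3, 15.9, 23.7, 22.4, 6.0, 2.7
Sorted: 2.7, 2.8, 6.0, 8.6, 12.3, 14.0, 15.9, 19.4, 22.4, 23.7
Best 5: 2.7, 2.8, 6.0, 8.6, 12.3
Average of best = 32.4 / 5 = 6.48
Raw index = 6.48 * 0.96 = 6.2208
Handicap index = round(6.2208, 1) = 6.2

6.2


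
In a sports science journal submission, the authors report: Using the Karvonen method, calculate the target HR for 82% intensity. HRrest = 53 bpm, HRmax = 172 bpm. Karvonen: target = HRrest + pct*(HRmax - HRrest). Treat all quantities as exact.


Target = HRrest + pct*(HRmax - HRrest)
Heart rate reserve = HRmax - HRrest = 172 - 53 = 119 bpm
Fraction = 82% = 0.82
Target = 53 + 0.82 * 119
Target = 53 + 97.58 = 150.58 bpm

150.58 bpm


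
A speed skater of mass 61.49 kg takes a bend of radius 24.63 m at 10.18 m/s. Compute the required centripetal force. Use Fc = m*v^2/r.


Fc = m * v^2 / r
v^2 = 10.18^2 = 103.6324
Fc = 61.49 * 103.6324 / 24.63
Fc = 6372.3563 / 24.63 = 258.7234 N

258.7234 N


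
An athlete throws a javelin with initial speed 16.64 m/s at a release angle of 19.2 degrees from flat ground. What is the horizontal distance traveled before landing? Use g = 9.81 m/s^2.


R = v^2 * sin(2*theta) / g
Convert angle to radians: theta = 19.2 deg = 0.3351 rad
sin(2*theta) = sin(0.6702) = 0.6211
R = 16.64^2 * 0.6211 / 9.81
R = 276.8896 * 0.6211 / 9.81 = 17.532 m

17.532 m


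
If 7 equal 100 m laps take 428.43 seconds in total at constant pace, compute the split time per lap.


Split time = total_time / n_laps = 428.43 / 7
Split time = 61.2043 s per lap

61.2043 s


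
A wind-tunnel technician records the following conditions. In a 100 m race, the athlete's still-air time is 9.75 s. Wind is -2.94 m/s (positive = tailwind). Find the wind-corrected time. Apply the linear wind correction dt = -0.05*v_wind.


dt = -0.05 * v_wind = -0.05 * -2.94 = 0.147 s
t_corrected = t_still + dt = 9.75 + (0.147)
t_corrected = 9.897 s

9.897 s


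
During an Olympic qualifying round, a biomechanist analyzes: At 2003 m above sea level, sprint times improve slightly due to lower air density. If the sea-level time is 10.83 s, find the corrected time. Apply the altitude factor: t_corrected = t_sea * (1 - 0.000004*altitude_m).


Correction factor = 1 - 0.000004 * 2003 = 0.991988
t_corrected = t_sea * factor = 10.83 * 0.991988
t_corrected = 10.7432 s

10.7432 s


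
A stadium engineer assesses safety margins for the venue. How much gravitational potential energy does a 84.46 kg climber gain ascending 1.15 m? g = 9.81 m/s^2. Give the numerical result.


PE = m * g * h
PE = 84.46 * 9.81 * 1.15
PE = 828.5526 * 1.15 = 952.8355 J

952.8355 J


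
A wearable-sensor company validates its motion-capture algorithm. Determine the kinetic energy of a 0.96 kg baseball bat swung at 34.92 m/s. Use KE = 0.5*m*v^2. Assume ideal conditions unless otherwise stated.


KE = 0.5 * m * v^2
KE = 0.5 * 0.96 * 34.92^2
KE = 0.5 * 0.96 * 1219.4064 = 585.3151 J

585.3151 J


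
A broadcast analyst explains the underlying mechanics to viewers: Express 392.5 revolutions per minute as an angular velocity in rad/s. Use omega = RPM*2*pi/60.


omega = RPM * 2 * pi / 60
omega = 392.5 * 2 * 3.14159 / 60
omega = 2466.1502 / 60 = 41.1025 rad/s

41.1025 rad/s


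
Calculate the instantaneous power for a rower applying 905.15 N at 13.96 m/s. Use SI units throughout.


P = F * v
P = 905.15 * 13.96
P = 12635.894 W

12635.894 W


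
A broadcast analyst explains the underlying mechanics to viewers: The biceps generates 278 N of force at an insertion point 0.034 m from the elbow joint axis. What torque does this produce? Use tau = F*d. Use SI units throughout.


tau = F * d
tau = 278 * 0.034
tau = 9.452 N*m

9.452 N*m


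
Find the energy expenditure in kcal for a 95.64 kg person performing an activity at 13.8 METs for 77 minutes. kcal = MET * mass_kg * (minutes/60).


kcal = MET * mass * time_hr
Convert time: 77 min = 1.2833 hr
kcal = 13.8 * 95.64 * 1.2833
kcal = 1693.7844 kcal

1693.7844 kcal


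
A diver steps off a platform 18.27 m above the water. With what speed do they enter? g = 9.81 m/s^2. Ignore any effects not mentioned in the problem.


v = sqrt(2 * g * h)
v = sqrt(2 * 9.81 * 18.27)
v = sqrt(358.4574) = 18.933 m/s

18.933 m/s


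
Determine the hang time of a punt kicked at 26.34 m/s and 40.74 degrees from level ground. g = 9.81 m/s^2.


T = 2*v*sin(theta)/g
sin(theta) = sin(40.74 deg) = 0.6526
T = 2*26.34*0.6526 / 9.81
T = 34.3804 / 9.81 = 3.5046 s

3.5046 s


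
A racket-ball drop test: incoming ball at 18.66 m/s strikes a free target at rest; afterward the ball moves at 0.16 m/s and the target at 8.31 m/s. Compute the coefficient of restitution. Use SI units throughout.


e = (v2_after - v1_after) / (v1_before - v2_before)
Numerator = 8.31 - 0.16 = 8.15
Denominator = 18.66 - 0 = 18.66
e = 8.15 / 18.66 = 0.4368

0.4368


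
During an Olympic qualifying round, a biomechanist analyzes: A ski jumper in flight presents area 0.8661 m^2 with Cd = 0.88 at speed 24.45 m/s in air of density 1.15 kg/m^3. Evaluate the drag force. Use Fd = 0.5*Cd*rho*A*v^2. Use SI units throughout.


Fd = 0.5 * Cd * rho * A * v^2
Fd = 0.5 * 0.88 * 1.15 * 0.8661 * 24.45^2
v^2 = 597.8025
Fd = 0.5 * 0.88 * 1.15 * 0.8661 * 597.8025 = 261.9849 N

261.9849 N


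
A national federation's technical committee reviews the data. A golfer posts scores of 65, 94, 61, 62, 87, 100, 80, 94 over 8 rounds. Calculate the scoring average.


Average = sum / n
Sum = 643
Average = 643 / 8 = 80.375

80.375


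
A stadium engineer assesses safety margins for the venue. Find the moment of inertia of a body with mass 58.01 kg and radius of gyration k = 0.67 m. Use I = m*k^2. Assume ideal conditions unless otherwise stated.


I = m * k^2
I = 58.01 * 0.67^2
I = 58.01 * 0.4489 = 26.0407 kg*m^2

26.0407 kg*m^2


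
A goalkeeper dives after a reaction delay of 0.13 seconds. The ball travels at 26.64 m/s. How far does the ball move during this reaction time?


d = v * t
d = 26.64 * 0.13
d = 3.4632 m

3.4632 m


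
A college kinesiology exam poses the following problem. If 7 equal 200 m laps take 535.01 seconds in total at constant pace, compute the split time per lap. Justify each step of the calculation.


Split time = total_time / n_laps = 535.01 / 7
Split time = 76.43 s per lap

76.43 s


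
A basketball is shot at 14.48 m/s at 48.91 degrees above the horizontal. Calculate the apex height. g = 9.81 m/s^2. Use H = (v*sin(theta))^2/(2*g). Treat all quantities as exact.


H = (v*sin(theta))^2 / (2*g)
vy = v*sin(theta) = 14.48 * sin(48.91 deg) = 10.9133 m/s
H = vy^2 / (2*g) = 119.0992 / (2*9.81)
H = 119.0992 / 19.62 = 6.0703 m

6.0703 m


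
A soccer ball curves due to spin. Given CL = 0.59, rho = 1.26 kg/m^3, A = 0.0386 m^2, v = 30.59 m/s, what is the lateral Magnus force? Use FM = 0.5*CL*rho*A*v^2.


FM = 0.5 * CL * rho * A * v^2
FM = 0.5 * 0.59 * 1.26 * 0.0386 * 30.59^2
v^2 = 935.7481
FM = 0.5 * 0.59 * 1.26 * 0.0386 * 935.7481 = 13.4258 N

13.4258 N


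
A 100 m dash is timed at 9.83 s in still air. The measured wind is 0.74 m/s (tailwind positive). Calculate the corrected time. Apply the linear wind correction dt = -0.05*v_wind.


dt = -0.05 * v_wind = -0.05 * 0.74 = -0.037 s
t_corrected = t_still + dt = 9.83 + (-0.037)
t_corrected = 9.793 s

9.793 s


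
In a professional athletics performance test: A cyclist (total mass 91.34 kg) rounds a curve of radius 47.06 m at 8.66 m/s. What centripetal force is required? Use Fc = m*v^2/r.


Fc = m * v^2 / r
v^2 = 8.66^2 = 74.9956
Fc = 91.34 * 74.9956 / 47.06
Fc = 6850.0981 / 47.06 = 145.5609 N

145.5609 N


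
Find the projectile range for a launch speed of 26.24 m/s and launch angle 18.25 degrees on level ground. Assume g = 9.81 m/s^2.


R = v^2 * sin(2*theta) / g
Convert angle to radians: theta = 18.25 deg = 0.3185 rad
sin(2*theta) = sin(0.637) = 0.5948
R = 26.24^2 * 0.5948 / 9.81
R = 688.5376 * 0.5948 / 9.81 = 41.749 m

41.749 m


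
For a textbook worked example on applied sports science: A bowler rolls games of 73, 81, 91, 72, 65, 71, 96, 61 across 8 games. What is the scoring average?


Average = sum / n
Sum = 610
Average = 610 / 8 = 76.25

76.25


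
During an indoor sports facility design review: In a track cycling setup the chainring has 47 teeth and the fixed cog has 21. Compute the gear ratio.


GR = front_teeth / rear_teeth
GR = 47 / 21
GR = 2.2381

2.2381


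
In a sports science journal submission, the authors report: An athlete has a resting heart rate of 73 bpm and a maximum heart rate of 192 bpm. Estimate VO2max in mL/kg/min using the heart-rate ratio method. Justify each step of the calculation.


VO2max = 15.3 * HRmax / HRrest
VO2max = 15.3 * 192 / 73
VO2max = 2937.6 / 73 = 40.2411 mL/kg/min

40.2411 mL/kg/min


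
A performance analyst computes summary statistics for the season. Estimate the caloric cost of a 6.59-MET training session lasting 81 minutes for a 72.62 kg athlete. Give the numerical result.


kcal = MET * mass * time_hr
Convert time: 81 min = 1.35 hr
kcal = 6.59 * 72.62 * 1.35
kcal = 646.0638 kcal

646.0638 kcal


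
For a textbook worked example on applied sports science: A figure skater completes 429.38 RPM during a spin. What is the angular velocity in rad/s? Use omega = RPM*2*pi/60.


omega = RPM * 2 * pi / 60
omega = 429.38 * 2 * 3.14159 / 60
omega = 2697.8741 / 60 = 44.9646 rad/s

44.9646 rad/s


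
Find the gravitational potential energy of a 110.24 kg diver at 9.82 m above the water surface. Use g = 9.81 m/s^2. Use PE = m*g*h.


PE = m * g * h
PE = 110.24 * 9.81 * 9.82
PE = 1081.4544 * 9.82 = 10619.8822 J

10619.8822 J


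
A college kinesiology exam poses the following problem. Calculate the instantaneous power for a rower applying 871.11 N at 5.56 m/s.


P = F * v
P = 871.11 * 5.56
P = 4843.3716 W

4843.3716 W


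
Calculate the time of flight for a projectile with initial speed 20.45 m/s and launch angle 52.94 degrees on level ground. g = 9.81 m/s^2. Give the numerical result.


T = 2*v*sin(theta)/g
sin(theta) = sin(52.94 deg) = 0.798
T = 2*20.45*0.798 / 9.81
T = 32.6384 / 9.81 = 3.3271 s

3.3271 s


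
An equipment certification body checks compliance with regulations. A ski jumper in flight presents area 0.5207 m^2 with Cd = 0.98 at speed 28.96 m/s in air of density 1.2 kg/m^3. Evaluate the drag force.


Fd = 0.5 * Cd * rho * A * v^2
Fd = 0.5 * 0.98 * 1.2 * 0.5207 * 28.96^2
v^2 = 838.6816
Fd = 0.5 * 0.98 * 1.2 * 0.5207 * 838.6816 = 256.7805 N

256.7805 N


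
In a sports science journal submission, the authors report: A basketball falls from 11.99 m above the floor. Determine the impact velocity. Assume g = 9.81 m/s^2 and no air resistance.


v = sqrt(2 * g * h)
v = sqrt(2 * 9.81 * 11.99)
v = sqrt(235.2438) = 15.3377 m/s

15.3377 m/s


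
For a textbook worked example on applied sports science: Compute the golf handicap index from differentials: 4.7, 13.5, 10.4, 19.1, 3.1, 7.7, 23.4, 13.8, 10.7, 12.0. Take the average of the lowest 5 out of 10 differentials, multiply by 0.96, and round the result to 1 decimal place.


All differentials: 4.7, 13.5, 10.4, 19.1, 3.1, 7.7, 23.4, 13.8, 10.7, 12.0
Sorted: 3.1, 4.7, 7.7, 10.4, 10.7, 12.0, 13.5, 13.8, 19.1, 23.4
Best 5: 3.1, 4.7, 7.7, 10.4, 10.7
Average of best = 36.6 / 5 = 7.32
Raw index = 7.32 * 0.96 = 7.0272
Handicap index = round(7.0272, 1) = 7.0

7.0


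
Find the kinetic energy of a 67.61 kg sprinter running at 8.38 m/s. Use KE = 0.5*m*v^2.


KE = 0.5 * m * v^2
KE = 0.5 * 67.61 * 8.38^2
KE = 0.5 * 67.61 * 70.2244 = 2373.9358 J

2373.9358 J


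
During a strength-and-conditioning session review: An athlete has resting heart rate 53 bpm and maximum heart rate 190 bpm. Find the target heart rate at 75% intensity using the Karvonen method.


Target = HRrest + pct*(HRmax - HRrest)
Heart rate reserve = HRmax - HRrest = 190 - 53 = 137 bpm
Fraction = 75% = 0.75
Target = 53 + 0.75 * 137
Target = 53 + 102.75 = 155.75 bpm

155.75 bpm


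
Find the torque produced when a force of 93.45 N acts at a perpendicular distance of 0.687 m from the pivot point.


tau = F * d
tau = 93.45 * 0.687
tau = 64.2002 N*m

64.2002 N*m


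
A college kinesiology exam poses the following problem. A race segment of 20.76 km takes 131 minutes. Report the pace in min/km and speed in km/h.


Pace = time / distance = 131 min / 20.76 km = 6.3102 min/km
Speed = distance / time_in_hours = 20.76 / 2.1833 hr
Speed = 9.5084 km/h

6.3102 min/km, 9.5084 km/h


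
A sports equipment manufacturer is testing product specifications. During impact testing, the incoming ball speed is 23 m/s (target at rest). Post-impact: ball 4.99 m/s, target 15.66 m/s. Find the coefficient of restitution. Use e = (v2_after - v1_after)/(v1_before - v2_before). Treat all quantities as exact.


e = (v2_after - v1_after) / (v1_before - v2_before)
Numerator = 15.66 - 4.99 = 10.67
Denominator = 23 - 0 = 23
e = 10.67 / 23 = 0.4639

0.4639


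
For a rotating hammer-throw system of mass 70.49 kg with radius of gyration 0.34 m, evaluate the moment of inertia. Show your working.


I = m * k^2
I = 70.49 * 0.34^2
I = 70.49 * 0.1156 = 8.1486 kg*m^2

8.1486 kg*m^2


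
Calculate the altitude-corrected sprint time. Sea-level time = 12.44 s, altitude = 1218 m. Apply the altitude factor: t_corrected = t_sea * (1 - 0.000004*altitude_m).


Correction factor = 1 - 0.000004 * 1218 = 0.995128
t_corrected = t_sea * factor = 12.44 * 0.995128
t_corrected = 12.3794 s

12.3794 s


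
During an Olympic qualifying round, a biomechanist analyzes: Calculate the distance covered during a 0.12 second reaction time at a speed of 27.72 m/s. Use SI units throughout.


d = v * t
d = 27.72 * 0.12
d = 3.3264 m

3.3264 m


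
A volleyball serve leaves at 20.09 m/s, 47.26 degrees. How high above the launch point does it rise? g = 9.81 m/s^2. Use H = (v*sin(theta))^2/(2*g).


H = (v*sin(theta))^2 / (2*g)
vy = v*sin(theta) = 20.09 * sin(47.26 deg) = 14.7549 m/s
H = vy^2 / (2*g) = 217.7076 / (2*9.81)
H = 217.7076 / 19.62 = 11.0962 m

11.0962 m


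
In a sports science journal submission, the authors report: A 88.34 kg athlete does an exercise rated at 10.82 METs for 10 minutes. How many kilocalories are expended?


kcal = MET * mass * time_hr
Convert time: 10 min = 0.1667 hr
kcal = 10.82 * 88.34 * 0.1667
kcal = 159.3065 kcal

159.3065 kcal


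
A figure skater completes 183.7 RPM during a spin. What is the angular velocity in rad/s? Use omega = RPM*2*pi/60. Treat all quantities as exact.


omega = RPM * 2 * pi / 60
omega = 183.7 * 2 * 3.14159 / 60
omega = 1154.2211 / 60 = 19.237 rad/s

19.237 rad/s


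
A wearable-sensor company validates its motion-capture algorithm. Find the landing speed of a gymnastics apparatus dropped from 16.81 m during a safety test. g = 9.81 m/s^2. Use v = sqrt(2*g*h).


v = sqrt(2 * g * h)
v = sqrt(2 * 9.81 * 16.81)
v = sqrt(329.8122) = 18.1607 m/s

18.1607 m/s


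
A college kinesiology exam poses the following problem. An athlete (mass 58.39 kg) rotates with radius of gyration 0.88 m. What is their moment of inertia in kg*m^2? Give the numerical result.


I = m * k^2
I = 58.39 * 0.88^2
I = 58.39 * 0.7744 = 45.2172 kg*m^2

45.2172 kg*m^2
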